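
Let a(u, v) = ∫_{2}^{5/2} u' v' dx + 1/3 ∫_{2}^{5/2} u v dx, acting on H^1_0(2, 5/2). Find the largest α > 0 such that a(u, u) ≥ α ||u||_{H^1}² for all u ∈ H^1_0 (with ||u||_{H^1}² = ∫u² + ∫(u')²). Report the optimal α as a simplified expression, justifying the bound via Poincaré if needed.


α = (1 + 12*π^2)/(3*(1 + 4*π^2))

Coercivity of a(·,·) on H^1_0(2, 5/2) means a(u, u) ≥ α ||u||_{H^1}² for every u ∈ H^1_0.
The interval has length L = 1/2, and Poincaré/coercivity depend only on L. Here a(u, u) = ∫(u')² + (1/3)·∫u².
Here 0 < c = 1/3 < 1. The condition a(u,u) ≥ α||u||_{H^1}² reads (1−α)∫(u')² ≥ (α−c)∫u². Any admissible α is ≤ 1 (rapidly oscillating u have ∫u²/∫(u')² → 0), and α = 1 would force 0 ≥ (1−c)∫u², impossible since c < 1; so 1−α > 0. By the sharp Poincaré inequality on H^1_0 of an interval of length L, ∫(u')² ≥ (π/L)²∫u² with equality for the first sine mode sin(π(x−x₀)/L) (x₀ the left endpoint), so the inequality holds for all u iff (1−α)(π/L)² ≥ α − c, i.e. α ≤ ((π/L)² + c)/((π/L)² + 1) = (1 + c(L/π)²)/(1 + (L/π)²). With (π/L)² = 4*π^2 and c = 1/3, the largest admissible constant is α = ((π/L)² + c)/((π/L)² + 1).
Simplifying, α = (1 + 12*π^2)/(3*(1 + 4*π^2)).


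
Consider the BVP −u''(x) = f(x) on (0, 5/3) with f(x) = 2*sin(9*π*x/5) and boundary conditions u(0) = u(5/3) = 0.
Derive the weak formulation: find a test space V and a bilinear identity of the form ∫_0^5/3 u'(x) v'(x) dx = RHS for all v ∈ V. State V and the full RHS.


V = H^1_0(0, 5/3) (so v(0) = v(5/3) = 0); weak form: ∫_0^5/3 u'v' dx = ∫_0^5/3 (2*sin(9*π*x/5)) v dx for all v ∈ V.

Multiply both sides by a test function v and integrate from 0 to 5/3:
  ∫_0^5/3 −u''(x) v(x) dx = ∫_0^5/3 f(x) v(x) dx.
Integrate the LHS by parts once:
  ∫_0^5/3 −u'' v dx = −[u'(x) v(x)]_0^5/3 + ∫_0^5/3 u'(x) v'(x) dx.
Thus ∫_0^5/3 u'(x) v'(x) dx = ∫_0^5/3 f(x) v(x) dx + [u'(x) v(x)]_0^5/3.
Choose V so that boundary terms are either known or forced to vanish.
u is Dirichlet: u(0) = u(5/3) = 0. Let V = H^1_0(0, 5/3); then v(0) = v(5/3) = 0, and [u' v]_0^5/3 = 0.
Weak formulation: find u (satisfying any essential BC) such that ∫_0^5/3 u'(x) v'(x) dx = ∫_0^5/3 f v dx for all v ∈ V.
Substituting f(x) = 2*sin(9*π*x/5), the right-hand side is ∫_0^5/3 (2*sin(9*π*x/5)) v dx.


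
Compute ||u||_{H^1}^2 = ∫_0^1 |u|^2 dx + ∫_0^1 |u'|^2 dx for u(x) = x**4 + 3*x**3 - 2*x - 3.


||u||_{H^1}^2 = 35531/1260

The H^1 norm (squared) on an interval (0, L) is
  ||u||_{H^1}^2 = ∫_0^L u(x)^2 dx + ∫_0^L u'(x)^2 dx.
Compute u'(x) = 4*x**3 + 9*x**2 - 2.
Then u(x)^2 = x**8 + 6*x**7 + 9*x**6 - 4*x**5 - 18*x**4 - 18*x**3 + 4*x**2 + 12*x + 9 and u'(x)^2 = 16*x**6 + 72*x**5 + 81*x**4 - 16*x**3 - 36*x**2 + 4.
Integrate each monomial from 0 to 1 using ∫_0^1 c·x^n dx = c·1^(n+1)/(n+1):
  ∫_0^1 u(x)^2 dx = ∫_0^1 (x^8 + 6*x^7 + 9*x^6 - 4*x^5 - 18*x^4 - 18*x^3 + 4*x^2 + 12*x + 9) dx. Term by term:
    ∫_0^1 x^8 dx = 1/9;  ∫_0^1 6*x^7 dx = 3/4;  ∫_0^1 9*x^6 dx = 9/7;
    ∫_0^1 -4*x^5 dx = -2/3;  ∫_0^1 -18*x^4 dx = -18/5;  ∫_0^1 -18*x^3 dx = -9/2;
    ∫_0^1 4*x^2 dx = 4/3;  ∫_0^1 12*x dx = 6;  ∫_0^1 9 dx = 9.
  Sum: 1/9 + 3/4 + 9/7 − 2/3 − 18/5 − 9/2 + 4/3 + 6 + 9 = 12239/1260.
  ∫_0^1 u'(x)^2 dx = ∫_0^1 (16*x^6 + 72*x^5 + 81*x^4 - 16*x^3 - 36*x^2 + 4) dx. Term by term:
    ∫_0^1 16*x^6 dx = 16/7;  ∫_0^1 72*x^5 dx = 12;  ∫_0^1 81*x^4 dx = 81/5;
    ∫_0^1 -16*x^3 dx = -4;  ∫_0^1 -36*x^2 dx = -12;  ∫_0^1 4 dx = 4.
  Sum: 16/7 + 12 + 81/5 − 4 − 12 + 4 = 647/35.
Adding: ||u||_{H^1}^2 = 12239/1260 + 647/35 = 35531/1260.


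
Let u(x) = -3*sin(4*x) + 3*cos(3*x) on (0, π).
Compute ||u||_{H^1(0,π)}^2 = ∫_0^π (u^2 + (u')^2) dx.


||u||_{H^1(0,π)}^2 = -1440/7 + 243*π/2

u'(x) = -9*sin(3*x) - 12*cos(4*x).
Expand u² and (u')² and integrate term by term on (0, π), using: for integers n ≥ 1, ∫_0^π sin²(nx) dx = ∫_0^π cos²(nx) dx = π/2; for n ≠ n', ∫_0^π sin(nx)sin(n'x) dx = ∫_0^π cos(nx)cos(n'x) dx = 0; and by product-to-sum, ∫_0^π sin(nx)cos(n'x) dx = ½∫_0^π [sin((n+n')x) + sin((n−n')x)] dx, which is 0 when n+n' is even and 2n/(n²−n'²) when n+n' is odd (it need not vanish on (0, π)).
  u² squared terms: (-3)²·∫sin(4x)² dx = 9·π/2 = 9*π/2;  (3)²·∫cos(3x)² dx = 9·π/2 = 9*π/2.
  u² cross terms: 2·(-3)·(3)·∫sin(4x)·cos(3x) dx = -18·(8/7) = -144/7.
  So ∫_0^π u² dx = 9*π/2 + 9*π/2 − 144/7 = -144/7 + 9*π.
  (u')² squared terms: (-12)²·∫cos(4x)² dx = 144·π/2 = 72*π;  (-9)²·∫sin(3x)² dx = 81·π/2 = 81*π/2.
  (u')² cross terms: 2·(-12)·(-9)·∫cos(4x)·sin(3x) dx = 216·(-6/7) = -1296/7.
  So ∫_0^π (u')² dx = 72*π + 81*π/2 − 1296/7 = -1296/7 + 225*π/2.
||u||_{H^1}^2 = (-144/7 + 9*π) + (-1296/7 + 225*π/2) = -1440/7 + 243*π/2.


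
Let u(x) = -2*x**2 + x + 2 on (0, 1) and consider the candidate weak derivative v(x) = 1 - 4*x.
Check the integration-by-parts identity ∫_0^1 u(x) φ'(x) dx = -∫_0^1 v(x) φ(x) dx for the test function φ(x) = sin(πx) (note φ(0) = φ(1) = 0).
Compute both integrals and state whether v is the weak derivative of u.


LHS = 2/π, RHS = 2/π. Yes, v = u' weakly.

u(x) = -2*x**2 + x + 2, classical derivative u'(x) = 1 - 4*x.
φ(x) = sin(πx), so φ'(x) = π*cos(π*x).
Note φ(0) = φ(1) = 0, so the boundary term u·φ vanishes.
LHS = ∫_0^1 u(x) φ'(x) dx = ∫_0^1 (-2*π*x^2*cos(π*x) + π*x*cos(π*x) + 2*π*cos(π*x)) dx. Term by term:
  ∫_0^1 2*π*cos(π*x) dx = 0;  ∫_0^1 π*x*cos(π*x) dx = -2/π;  ∫_0^1 -2*π*x^2*cos(π*x) dx = 4/π.
Sum: 0 − 2/π + 4/π = 2/π.
So LHS = 2/π.
∫_0^1 v(x) φ(x) dx = ∫_0^1 (-4*x*sin(π*x) + sin(π*x)) dx. Term by term:
  ∫_0^1 -4*x*sin(π*x) dx = -4/π;  ∫_0^1 sin(π*x) dx = 2/π.
Sum: -4/π + 2/π = -2/π.
So RHS = -∫_0^1 v(x) φ(x) dx = 2/π.
LHS = RHS, so the identity holds for this test φ.
Moreover u is smooth here and v(x) = u'(x) = 1 - 4*x pointwise, so the identity holds for every test function. Hence v is the weak derivative of u.


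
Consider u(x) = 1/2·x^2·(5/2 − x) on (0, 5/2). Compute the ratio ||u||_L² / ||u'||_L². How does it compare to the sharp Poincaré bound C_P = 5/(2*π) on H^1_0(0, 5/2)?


||u||_L² / ||u'||_L² = 5*sqrt(14)/28 < C_P = 5/(2*π).

u(x) = 1/2·x^2·(5/2 − x), so u'(x) = x*(5 - 3*x)/2.
u(x) = 1/2·x^2·(5/2 − x) vanishes at x = 0 and x = 5/2, so u ∈ H^1_0(0, 5/2). Differentiate via the product rule and integrate the resulting polynomials term by term.
  ∫_0^5/2 u² dx = ∫_0^5/2 (x^6/4 - 5*x^5/4 + 25*x^4/16) dx. Term by term:
    ∫_0^5/2 x^6/4 dx = 78125/3584;  ∫_0^5/2 -5*x^5/4 dx = -78125/1536;  ∫_0^5/2 25*x^4/16 dx = 15625/512.
  Sum: 78125/3584 − 78125/1536 + 15625/512 = 15625/10752.
  ∫_0^5/2 (u')² dx = ∫_0^5/2 (9*x^4/4 - 15*x^3/2 + 25*x^2/4) dx. Term by term:
    ∫_0^5/2 9*x^4/4 dx = 5625/128;  ∫_0^5/2 -15*x^3/2 dx = -9375/128;  ∫_0^5/2 25*x^2/4 dx = 3125/96.
  Sum: 5625/128 − 9375/128 + 3125/96 = 625/192.
∫_0^5/2 u² dx = 15625/10752, so ||u||_L² = 125*sqrt(42)/672.
∫_0^5/2 (u')² dx = 625/192, so ||u'||_L² = 25*sqrt(3)/24.
Ratio ||u||_L² / ||u'||_L² = 5*sqrt(14)/28.
Sharp Poincaré constant on H^1_0(0, 5/2) is C_P = L/π = 5/(2*π), achieved by sin(2*π/5·x).
A polynomial bump cannot attain the sharp Poincaré constant (only the first sine eigenfunction does), so the ratio is strictly less than C_P, consistent with ||u||_L² ≤ C_P ||u'||_L².


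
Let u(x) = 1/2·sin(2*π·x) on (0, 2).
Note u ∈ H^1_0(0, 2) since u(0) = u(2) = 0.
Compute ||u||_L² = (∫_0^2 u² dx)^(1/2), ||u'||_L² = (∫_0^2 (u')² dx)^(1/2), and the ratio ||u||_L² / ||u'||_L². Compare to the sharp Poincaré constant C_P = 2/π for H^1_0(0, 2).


||u||_L² / ||u'||_L² = 1/(2*π) < C_P = 2/π.

u(x) = 1/2·sin(2*π·x), so u'(x) = π*cos(2*π*x).
Writing u(x) = A·sin(kπx/L) with A = 1/2 and k = 4, use ∫_0^L sin²(kπx/L) dx = L/2 and ∫_0^L cos²(kπx/L) dx = L/2.
u² = 1/4·sin²(2*π·x) and (u')² = π^2·cos²(2*π·x), and each of sin², cos² integrates to L/2 = 1 over (0, 2).
∫_0^2 u² dx = 1/4, so ||u||_L² = 1/2.
∫_0^2 (u')² dx = π^2, so ||u'||_L² = π.
Ratio ||u||_L² / ||u'||_L² = 1/(2*π).
Sharp Poincaré constant on H^1_0(0, 2) is C_P = L/π = 2/π, achieved by sin(π/2·x).
This is the k = 4 harmonic; the ratio L/(kπ) is strictly less than C_P = L/π, consistent with the sharp inequality ||u||_L² ≤ C_P ||u'||_L².


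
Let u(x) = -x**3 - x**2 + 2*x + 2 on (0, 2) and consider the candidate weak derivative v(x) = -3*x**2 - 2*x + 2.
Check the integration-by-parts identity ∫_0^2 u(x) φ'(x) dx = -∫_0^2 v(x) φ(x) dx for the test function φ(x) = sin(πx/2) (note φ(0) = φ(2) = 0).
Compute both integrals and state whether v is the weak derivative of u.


LHS = -96/π^3 + 24/π, RHS = -96/π^3 + 24/π. Yes, v = u' weakly.

u(x) = -x**3 - x**2 + 2*x + 2, classical derivative u'(x) = -3*x**2 - 2*x + 2.
φ(x) = sin(πx/2), so φ'(x) = π*cos(π*x/2)/2.
Note φ(0) = φ(2) = 0, so the boundary term u·φ vanishes.
LHS = ∫_0^2 u(x) φ'(x) dx = ∫_0^2 (-π*x^3*cos(π*x/2)/2 - π*x^2*cos(π*x/2)/2 + π*x*cos(π*x/2) + π*cos(π*x/2)) dx. Term by term:
  ∫_0^2 π*cos(π*x/2) dx = 0;  ∫_0^2 π*x*cos(π*x/2) dx = -8/π;  ∫_0^2 -π*x^2*cos(π*x/2)/2 dx = 8/π;
  ∫_0^2 -π*x^3*cos(π*x/2)/2 dx = -96/π^3 + 24/π.
Sum: 0 − 8/π + 8/π + -96/π^3 + 24/π = -96/π^3 + 24/π.
So LHS = -96/π^3 + 24/π.
∫_0^2 v(x) φ(x) dx = ∫_0^2 (-3*x^2*sin(π*x/2) - 2*x*sin(π*x/2) + 2*sin(π*x/2)) dx. Term by term:
  ∫_0^2 2*sin(π*x/2) dx = 8/π;  ∫_0^2 -3*x^2*sin(π*x/2) dx = -24/π + 96/π^3;  ∫_0^2 -2*x*sin(π*x/2) dx = -8/π.
Sum: 8/π + -24/π + 96/π^3 − 8/π = -24/π + 96/π^3.
So RHS = -∫_0^2 v(x) φ(x) dx = -96/π^3 + 24/π.
LHS = RHS, so the identity holds for this test φ.
Moreover u is smooth here and v(x) = u'(x) = -3*x**2 - 2*x + 2 pointwise, so the identity holds for every test function. Hence v is the weak derivative of u.


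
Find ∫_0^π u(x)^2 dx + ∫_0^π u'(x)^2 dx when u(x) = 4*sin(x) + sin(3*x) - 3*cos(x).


||u||_{H^1(0,π)}^2 = 30*π

u'(x) = 3*sin(x) + 4*cos(x) + 3*cos(3*x).
Expand u² and (u')² and integrate term by term on (0, π), using: for integers n ≥ 1, ∫_0^π sin²(nx) dx = ∫_0^π cos²(nx) dx = π/2; for n ≠ n', ∫_0^π sin(nx)sin(n'x) dx = ∫_0^π cos(nx)cos(n'x) dx = 0; and by product-to-sum, ∫_0^π sin(nx)cos(n'x) dx = ½∫_0^π [sin((n+n')x) + sin((n−n')x)] dx, which is 0 when n+n' is even and 2n/(n²−n'²) when n+n' is odd (it need not vanish on (0, π)).
  u² squared terms: (-3)²·∫cos(x)² dx = 9·π/2 = 9*π/2;  (4)²·∫sin(x)² dx = 16·π/2 = 8*π;  (1)²·∫sin(3x)² dx = 1·π/2 = π/2.
  u² cross terms: 2·(-3)·(4)·∫cos(x)·sin(x) dx = -24·(0) = 0;  2·(-3)·(1)·∫cos(x)·sin(3x) dx = -6·(0) = 0;  2·(4)·(1)·∫sin(x)·sin(3x) dx = 8·(0) = 0.
  So ∫_0^π u² dx = 9*π/2 + 8*π + π/2 + 0 + 0 + 0 = 13*π.
  (u')² squared terms: (3)²·∫cos(3x)² dx = 9·π/2 = 9*π/2;  (3)²·∫sin(x)² dx = 9·π/2 = 9*π/2;  (4)²·∫cos(x)² dx = 16·π/2 = 8*π.
  (u')² cross terms: 2·(3)·(3)·∫cos(3x)·sin(x) dx = 18·(0) = 0;  2·(3)·(4)·∫cos(3x)·cos(x) dx = 24·(0) = 0;  2·(3)·(4)·∫sin(x)·cos(x) dx = 24·(0) = 0.
  So ∫_0^π (u')² dx = 9*π/2 + 9*π/2 + 8*π + 0 + 0 + 0 = 17*π.
||u||_{H^1}^2 = (13*π) + (17*π) = 30*π.


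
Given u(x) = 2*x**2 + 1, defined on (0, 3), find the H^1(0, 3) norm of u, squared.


||u||_{H^1}^2 = 1887/5

The H^1 norm (squared) on an interval (0, L) is
  ||u||_{H^1}^2 = ∫_0^L u(x)^2 dx + ∫_0^L u'(x)^2 dx.
Compute u'(x) = 4*x.
Then u(x)^2 = 4*x**4 + 4*x**2 + 1 and u'(x)^2 = 16*x**2.
Integrate each monomial from 0 to 3 using ∫_0^3 c·x^n dx = c·3^(n+1)/(n+1):
  ∫_0^3 u(x)^2 dx = ∫_0^3 (4*x^4 + 4*x^2 + 1) dx. Term by term:
    ∫_0^3 4*x^4 dx = 972/5;  ∫_0^3 4*x^2 dx = 36;  ∫_0^3 1 dx = 3.
  Sum: 972/5 + 36 + 3 = 1167/5.
  ∫_0^3 u'(x)^2 dx = ∫_0^3 (16*x^2) dx. Term by term:
    ∫_0^3 16*x^2 dx = 144.
Adding: ||u||_{H^1}^2 = 1167/5 + 144 = 1887/5.


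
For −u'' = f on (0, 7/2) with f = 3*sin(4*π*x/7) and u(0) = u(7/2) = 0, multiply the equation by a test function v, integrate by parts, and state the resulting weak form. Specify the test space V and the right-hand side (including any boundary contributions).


V = H^1_0(0, 7/2) (so v(0) = v(7/2) = 0); weak form: ∫_0^7/2 u'v' dx = ∫_0^7/2 (3*sin(4*π*x/7)) v dx for all v ∈ V.

Multiply both sides by a test function v and integrate from 0 to 7/2:
  ∫_0^7/2 −u''(x) v(x) dx = ∫_0^7/2 f(x) v(x) dx.
Integrate the LHS by parts once:
  ∫_0^7/2 −u'' v dx = −[u'(x) v(x)]_0^7/2 + ∫_0^7/2 u'(x) v'(x) dx.
Thus ∫_0^7/2 u'(x) v'(x) dx = ∫_0^7/2 f(x) v(x) dx + [u'(x) v(x)]_0^7/2.
Choose V so that boundary terms are either known or forced to vanish.
u is Dirichlet: u(0) = u(7/2) = 0. Let V = H^1_0(0, 7/2); then v(0) = v(7/2) = 0, and [u' v]_0^7/2 = 0.
Weak formulation: find u (satisfying any essential BC) such that ∫_0^7/2 u'(x) v'(x) dx = ∫_0^7/2 f v dx for all v ∈ V.
Substituting f(x) = 3*sin(4*π*x/7), the right-hand side is ∫_0^7/2 (3*sin(4*π*x/7)) v dx.


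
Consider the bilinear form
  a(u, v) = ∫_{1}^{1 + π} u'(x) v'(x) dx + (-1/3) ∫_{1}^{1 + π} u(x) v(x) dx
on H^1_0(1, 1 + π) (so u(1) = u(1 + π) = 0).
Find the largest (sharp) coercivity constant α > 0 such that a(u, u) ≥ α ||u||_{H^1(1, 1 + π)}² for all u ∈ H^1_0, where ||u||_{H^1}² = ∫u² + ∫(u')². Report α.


α = 1/3

Coercivity of a(·,·) on H^1_0(1, 1 + π) means a(u, u) ≥ α ||u||_{H^1}² for every u ∈ H^1_0.
The interval has length L = π, and Poincaré/coercivity depend only on L. Here a(u, u) = ∫(u')² + (-1/3)·∫u².
Here c = -1/3 < 0 with |c| < (π/L)² = 1, so coercivity still holds. The condition a(u,u) ≥ α||u||_{H^1}² reads (1−α)∫(u')² ≥ (α−c)∫u². Any admissible α is ≤ 1 (rapidly oscillating u have ∫u²/∫(u')² → 0), and α = 1 would force 0 ≥ (1−c)∫u², impossible since c < 1; so 1−α > 0. By the sharp Poincaré inequality on H^1_0 of an interval of length L, ∫(u')² ≥ (π/L)²∫u² with equality for the first sine mode sin(π(x−x₀)/L) (x₀ the left endpoint), so the inequality holds for all u iff (1−α)(π/L)² ≥ α − c, i.e. α ≤ ((π/L)² + c)/((π/L)² + 1) = (1 + c(L/π)²)/(1 + (L/π)²). (Direct route, valid since c ≤ 0: Poincaré gives c∫u² ≥ c(L/π)²∫(u')², so a(u,u) ≥ (1 + c(L/π)²)∫(u')², while ||u||_{H^1}² ≤ (1 + (L/π)²)∫(u')²; dividing yields the same α.) With (π/L)² = 1 and c = -1/3, the largest admissible constant is α = ((π/L)² + c)/((π/L)² + 1).
Simplifying, α = 1/3.


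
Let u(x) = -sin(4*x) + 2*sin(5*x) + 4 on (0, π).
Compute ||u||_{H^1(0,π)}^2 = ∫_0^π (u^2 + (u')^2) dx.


||u||_{H^1(0,π)}^2 = 32/5 + 153*π/2

u'(x) = -4*cos(4*x) + 10*cos(5*x).
Expand u² and (u')² and integrate term by term on (0, π), using: for integers n ≥ 1, ∫_0^π sin²(nx) dx = ∫_0^π cos²(nx) dx = π/2; for n ≠ n', ∫_0^π sin(nx)sin(n'x) dx = ∫_0^π cos(nx)cos(n'x) dx = 0; and by product-to-sum, ∫_0^π sin(nx)cos(n'x) dx = ½∫_0^π [sin((n+n')x) + sin((n−n')x)] dx, which is 0 when n+n' is even and 2n/(n²−n'²) when n+n' is odd (it need not vanish on (0, π)). For the constant mode: ∫_0^π 1 dx = π, ∫_0^π cos(nx) dx = 0, ∫_0^π sin(nx) dx = (1−(−1)^n)/n.
  u² squared terms: (4)²·∫1 dx = 16·π = 16*π;  (-1)²·∫sin(4x)² dx = 1·π/2 = π/2;  (2)²·∫sin(5x)² dx = 4·π/2 = 2*π.
  u² cross terms: 2·(4)·(-1)·∫1·sin(4x) dx = -8·(0) = 0;  2·(4)·(2)·∫1·sin(5x) dx = 16·(2/5) = 32/5;  2·(-1)·(2)·∫sin(4x)·sin(5x) dx = -4·(0) = 0.
  So ∫_0^π u² dx = 16*π + π/2 + 2*π + 0 + 32/5 + 0 = 32/5 + 37*π/2.
  (u')² squared terms: (-4)²·∫cos(4x)² dx = 16·π/2 = 8*π;  (10)²·∫cos(5x)² dx = 100·π/2 = 50*π.
  (u')² cross terms: 2·(-4)·(10)·∫cos(4x)·cos(5x) dx = -80·(0) = 0.
  So ∫_0^π (u')² dx = 8*π + 50*π + 0 = 58*π.
||u||_{H^1}^2 = (32/5 + 37*π/2) + (58*π) = 32/5 + 153*π/2.


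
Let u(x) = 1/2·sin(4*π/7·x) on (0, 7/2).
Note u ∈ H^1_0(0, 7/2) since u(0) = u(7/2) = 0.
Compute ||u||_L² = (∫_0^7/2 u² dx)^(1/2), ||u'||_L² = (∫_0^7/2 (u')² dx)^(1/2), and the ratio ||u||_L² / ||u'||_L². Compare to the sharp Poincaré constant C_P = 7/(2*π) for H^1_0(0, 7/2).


||u||_L² / ||u'||_L² = 7/(4*π) < C_P = 7/(2*π).

u(x) = 1/2·sin(4*π/7·x), so u'(x) = 2*π*cos(4*π*x/7)/7.
Writing u(x) = A·sin(kπx/L) with A = 1/2 and k = 2, use ∫_0^L sin²(kπx/L) dx = L/2 and ∫_0^L cos²(kπx/L) dx = L/2.
u² = 1/4·sin²(4*π/7·x) and (u')² = 4*π^2/49·cos²(4*π/7·x), and each of sin², cos² integrates to L/2 = 7/4 over (0, 7/2).
∫_0^7/2 u² dx = 7/16, so ||u||_L² = sqrt(7)/4.
∫_0^7/2 (u')² dx = π^2/7, so ||u'||_L² = sqrt(7)*π/7.
Ratio ||u||_L² / ||u'||_L² = 7/(4*π).
Sharp Poincaré constant on H^1_0(0, 7/2) is C_P = L/π = 7/(2*π), achieved by sin(2*π/7·x).
This is the k = 2 harmonic; the ratio L/(kπ) is strictly less than C_P = L/π, consistent with the sharp inequality ||u||_L² ≤ C_P ||u'||_L².


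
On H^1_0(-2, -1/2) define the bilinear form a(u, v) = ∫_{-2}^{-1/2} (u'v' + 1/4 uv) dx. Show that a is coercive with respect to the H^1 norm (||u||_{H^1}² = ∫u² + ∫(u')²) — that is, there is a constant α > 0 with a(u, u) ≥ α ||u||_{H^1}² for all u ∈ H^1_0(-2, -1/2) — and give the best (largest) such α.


α = (9 + 16*π^2)/(4*(9 + 4*π^2))

Coercivity of a(·,·) on H^1_0(-2, -1/2) means a(u, u) ≥ α ||u||_{H^1}² for every u ∈ H^1_0.
The interval has length L = 3/2, and Poincaré/coercivity depend only on L. Here a(u, u) = ∫(u')² + (1/4)·∫u².
Here 0 < c = 1/4 < 1. The condition a(u,u) ≥ α||u||_{H^1}² reads (1−α)∫(u')² ≥ (α−c)∫u². Any admissible α is ≤ 1 (rapidly oscillating u have ∫u²/∫(u')² → 0), and α = 1 would force 0 ≥ (1−c)∫u², impossible since c < 1; so 1−α > 0. By the sharp Poincaré inequality on H^1_0 of an interval of length L, ∫(u')² ≥ (π/L)²∫u² with equality for the first sine mode sin(π(x−x₀)/L) (x₀ the left endpoint), so the inequality holds for all u iff (1−α)(π/L)² ≥ α − c, i.e. α ≤ ((π/L)² + c)/((π/L)² + 1) = (1 + c(L/π)²)/(1 + (L/π)²). With (π/L)² = 4*π^2/9 and c = 1/4, the largest admissible constant is α = ((π/L)² + c)/((π/L)² + 1).
Simplifying, α = (9 + 16*π^2)/(4*(9 + 4*π^2)).


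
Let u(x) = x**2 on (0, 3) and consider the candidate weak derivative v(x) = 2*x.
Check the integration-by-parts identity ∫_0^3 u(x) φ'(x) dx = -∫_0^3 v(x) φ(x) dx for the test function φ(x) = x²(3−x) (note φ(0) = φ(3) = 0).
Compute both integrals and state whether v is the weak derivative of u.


LHS = -243/10, RHS = -243/10. Yes, v = u' weakly.

u(x) = x**2, classical derivative u'(x) = 2*x.
φ(x) = x²(3−x), so φ'(x) = 3*x*(2 - x).
Note φ(0) = φ(3) = 0, so the boundary term u·φ vanishes.
LHS = ∫_0^3 u(x) φ'(x) dx = ∫_0^3 (-3*x^4 + 6*x^3) dx. Term by term:
  ∫_0^3 -3*x^4 dx = -729/5;  ∫_0^3 6*x^3 dx = 243/2.
Sum: -729/5 + 243/2 = -243/10.
So LHS = -243/10.
∫_0^3 v(x) φ(x) dx = ∫_0^3 (-2*x^4 + 6*x^3) dx. Term by term:
  ∫_0^3 -2*x^4 dx = -486/5;  ∫_0^3 6*x^3 dx = 243/2.
Sum: -486/5 + 243/2 = 243/10.
So RHS = -∫_0^3 v(x) φ(x) dx = -243/10.
LHS = RHS, so the identity holds for this test φ.
Moreover u is smooth here and v(x) = u'(x) = 2*x pointwise, so the identity holds for every test function. Hence v is the weak derivative of u.


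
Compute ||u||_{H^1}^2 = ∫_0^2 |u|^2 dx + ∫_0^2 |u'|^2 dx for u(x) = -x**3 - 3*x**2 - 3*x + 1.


||u||_{H^1}^2 = 23656/35

The H^1 norm (squared) on an interval (0, L) is
  ||u||_{H^1}^2 = ∫_0^L u(x)^2 dx + ∫_0^L u'(x)^2 dx.
Compute u'(x) = -3*x**2 - 6*x - 3.
Then u(x)^2 = x**6 + 6*x**5 + 15*x**4 + 16*x**3 + 3*x**2 - 6*x + 1 and u'(x)^2 = 9*x**4 + 36*x**3 + 54*x**2 + 36*x + 9.
Integrate each monomial from 0 to 2 using ∫_0^2 c·x^n dx = c·2^(n+1)/(n+1):
  ∫_0^2 u(x)^2 dx = ∫_0^2 (x^6 + 6*x^5 + 15*x^4 + 16*x^3 + 3*x^2 - 6*x + 1) dx. Term by term:
    ∫_0^2 x^6 dx = 128/7;  ∫_0^2 6*x^5 dx = 64;  ∫_0^2 15*x^4 dx = 96;
    ∫_0^2 16*x^3 dx = 64;  ∫_0^2 3*x^2 dx = 8;  ∫_0^2 -6*x dx = -12;
    ∫_0^2 1 dx = 2.
  Sum: 128/7 + 64 + 96 + 64 + 8 − 12 + 2 = 1682/7.
  ∫_0^2 u'(x)^2 dx = ∫_0^2 (9*x^4 + 36*x^3 + 54*x^2 + 36*x + 9) dx. Term by term:
    ∫_0^2 9*x^4 dx = 288/5;  ∫_0^2 36*x^3 dx = 144;  ∫_0^2 54*x^2 dx = 144;
    ∫_0^2 36*x dx = 72;  ∫_0^2 9 dx = 18.
  Sum: 288/5 + 144 + 144 + 72 + 18 = 2178/5.
Adding: ||u||_{H^1}^2 = 1682/7 + 2178/5 = 23656/35.


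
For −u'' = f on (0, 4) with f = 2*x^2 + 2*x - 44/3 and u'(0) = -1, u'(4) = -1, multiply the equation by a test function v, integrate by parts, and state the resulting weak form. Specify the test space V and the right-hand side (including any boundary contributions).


V = H^1(0, 4) (v unrestricted at boundary; u is determined up to an additive constant); weak form: ∫_0^4 u'v' dx = ∫_0^4 (2*x^2 + 2*x - 44/3) v dx − v(4) + v(0) for all v ∈ V.

Multiply both sides by a test function v and integrate from 0 to 4:
  ∫_0^4 −u''(x) v(x) dx = ∫_0^4 f(x) v(x) dx.
Integrate the LHS by parts once:
  ∫_0^4 −u'' v dx = −[u'(x) v(x)]_0^4 + ∫_0^4 u'(x) v'(x) dx.
Thus ∫_0^4 u'(x) v'(x) dx = ∫_0^4 f(x) v(x) dx + [u'(x) v(x)]_0^4.
Choose V so that boundary terms are either known or forced to vanish.
u has inhomogeneous Neumann u'(0) = -1, u'(4) = -1. [u' v]_0^4 = (-1)·v(4) − (-1)·v(0) = − v(4) + v(0). Take V = H^1(0, 4); boundary term becomes part of RHS.
Weak formulation: find u (satisfying any essential BC) such that ∫_0^4 u'(x) v'(x) dx = ∫_0^4 f v dx − v(4) + v(0) for all v ∈ V (Neumann data are natural BCs: they enter the RHS as boundary terms).
Substituting f(x) = 2*x^2 + 2*x - 44/3, the right-hand side is ∫_0^4 (2*x^2 + 2*x - 44/3) v dx − v(4) + v(0).
Compatibility check (pure Neumann): taking v ≡ 1 ∈ V gives 0 = ∫_0^4 f dx + (-1) − (-1), i.e. ∫_0^4 f dx must equal u'(0) − u'(4) = 0. Indeed ∫_0^4 (2*x^2 + 2*x - 44/3) dx = 0, so the data are compatible. The solution is then unique only up to an additive constant (fix it e.g. by requiring ∫_0^4 u dx = 0).


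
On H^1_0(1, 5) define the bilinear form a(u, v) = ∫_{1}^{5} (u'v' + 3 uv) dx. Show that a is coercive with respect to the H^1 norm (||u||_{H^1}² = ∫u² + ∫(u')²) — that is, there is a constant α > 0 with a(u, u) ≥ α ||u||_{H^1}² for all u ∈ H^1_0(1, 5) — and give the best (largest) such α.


α = 1

Coercivity of a(·,·) on H^1_0(1, 5) means a(u, u) ≥ α ||u||_{H^1}² for every u ∈ H^1_0.
The interval has length L = 4, and Poincaré/coercivity depend only on L. Here a(u, u) = ∫(u')² + (3)·∫u².
Here c = 3 ≥ 1, so a(u,u) = ∫(u')² + c∫u² ≥ ∫(u')² + ∫u² = ||u||_{H^1}², i.e. α = 1 works. No larger α is possible: a(u,u) ≥ α||u||_{H^1}² means (1−α)∫(u')² ≥ (α−c)∫u², and for the modes u_n = sin(nπ(x−x₀)/L) (x₀ the left endpoint) one has ∫u_n²/∫(u_n')² = (L/(nπ))² → 0, so a(u_n,u_n)/||u_n||_{H^1}² → 1. Hence the optimal constant is α = 1.
Therefore α = 1.


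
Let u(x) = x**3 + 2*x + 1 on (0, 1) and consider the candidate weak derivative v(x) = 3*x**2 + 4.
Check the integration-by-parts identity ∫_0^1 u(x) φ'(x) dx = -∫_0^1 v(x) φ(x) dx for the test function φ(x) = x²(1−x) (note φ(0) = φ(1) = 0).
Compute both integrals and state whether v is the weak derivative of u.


LHS = -4/15, RHS = -13/30. No, v is not the weak derivative of u.

u(x) = x**3 + 2*x + 1, classical derivative u'(x) = 3*x**2 + 2.
φ(x) = x²(1−x), so φ'(x) = x*(2 - 3*x).
Note φ(0) = φ(1) = 0, so the boundary term u·φ vanishes.
LHS = ∫_0^1 u(x) φ'(x) dx = ∫_0^1 (-3*x^5 + 2*x^4 - 6*x^3 + x^2 + 2*x) dx. Term by term:
  ∫_0^1 -3*x^5 dx = -1/2;  ∫_0^1 2*x^4 dx = 2/5;  ∫_0^1 -6*x^3 dx = -3/2;
  ∫_0^1 x^2 dx = 1/3;  ∫_0^1 2*x dx = 1.
Sum: -1/2 + 2/5 − 3/2 + 1/3 + 1 = -4/15.
So LHS = -4/15.
∫_0^1 v(x) φ(x) dx = ∫_0^1 (-3*x^5 + 3*x^4 - 4*x^3 + 4*x^2) dx. Term by term:
  ∫_0^1 -3*x^5 dx = -1/2;  ∫_0^1 3*x^4 dx = 3/5;  ∫_0^1 -4*x^3 dx = -1;
  ∫_0^1 4*x^2 dx = 4/3.
Sum: -1/2 + 3/5 − 1 + 4/3 = 13/30.
So RHS = -∫_0^1 v(x) φ(x) dx = -13/30.
LHS − RHS = 1/6 ≠ 0, so the identity fails.
(For a valid weak derivative the identity must hold for EVERY test function, in particular this one. The failure shows v is NOT the weak derivative of u.)
Correct weak derivative would be u'(x) = 3*x**2 + 2.


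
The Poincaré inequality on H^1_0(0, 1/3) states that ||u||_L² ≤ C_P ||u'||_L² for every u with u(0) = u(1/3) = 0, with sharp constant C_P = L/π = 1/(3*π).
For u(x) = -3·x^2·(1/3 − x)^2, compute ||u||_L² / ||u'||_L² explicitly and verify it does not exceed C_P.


||u||_L² / ||u'||_L² = sqrt(3)/18 < C_P = 1/(3*π).

u(x) = -3·x^2·(1/3 − x)^2, so u'(x) = 2*x*(-18*x^2 + 9*x - 1)/3.
u(x) = -3·x^2·(1/3 − x)^2 vanishes at x = 0 and x = 1/3, so u ∈ H^1_0(0, 1/3). Differentiate via the product rule and integrate the resulting polynomials term by term.
  ∫_0^1/3 u² dx = ∫_0^1/3 (9*x^8 - 12*x^7 + 6*x^6 - 4*x^5/3 + x^4/9) dx. Term by term:
    ∫_0^1/3 9*x^8 dx = 1/19683;  ∫_0^1/3 -12*x^7 dx = -1/4374;  ∫_0^1/3 6*x^6 dx = 2/5103;
    ∫_0^1/3 -4*x^5/3 dx = -2/6561;  ∫_0^1/3 x^4/9 dx = 1/10935.
  Sum: 1/19683 − 1/4374 + 2/5103 − 2/6561 + 1/10935 = 1/1377810.
  ∫_0^1/3 (u')² dx = ∫_0^1/3 (144*x^6 - 144*x^5 + 52*x^4 - 8*x^3 + 4*x^2/9) dx. Term by term:
    ∫_0^1/3 144*x^6 dx = 16/1701;  ∫_0^1/3 -144*x^5 dx = -8/243;  ∫_0^1/3 52*x^4 dx = 52/1215;
    ∫_0^1/3 -8*x^3 dx = -2/81;  ∫_0^1/3 4*x^2/9 dx = 4/729.
  Sum: 16/1701 − 8/243 + 52/1215 − 2/81 + 4/729 = 2/25515.
∫_0^1/3 u² dx = 1/1377810, so ||u||_L² = sqrt(210)/17010.
∫_0^1/3 (u')² dx = 2/25515, so ||u'||_L² = sqrt(70)/945.
Ratio ||u||_L² / ||u'||_L² = sqrt(3)/18.
Sharp Poincaré constant on H^1_0(0, 1/3) is C_P = L/π = 1/(3*π), achieved by sin(3*π·x).
A polynomial bump cannot attain the sharp Poincaré constant (only the first sine eigenfunction does), so the ratio is strictly less than C_P, consistent with ||u||_L² ≤ C_P ||u'||_L².


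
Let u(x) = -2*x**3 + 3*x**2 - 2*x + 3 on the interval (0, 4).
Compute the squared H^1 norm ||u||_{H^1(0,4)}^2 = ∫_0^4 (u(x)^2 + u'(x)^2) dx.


||u||_{H^1}^2 = 776372/105

The H^1 norm (squared) on an interval (0, L) is
  ||u||_{H^1}^2 = ∫_0^L u(x)^2 dx + ∫_0^L u'(x)^2 dx.
Compute u'(x) = -6*x**2 + 6*x - 2.
Then u(x)^2 = 4*x**6 - 12*x**5 + 17*x**4 - 24*x**3 + 22*x**2 - 12*x + 9 and u'(x)^2 = 36*x**4 - 72*x**3 + 60*x**2 - 24*x + 4.
Integrate each monomial from 0 to 4 using ∫_0^4 c·x^n dx = c·4^(n+1)/(n+1):
  ∫_0^4 u(x)^2 dx = ∫_0^4 (4*x^6 - 12*x^5 + 17*x^4 - 24*x^3 + 22*x^2 - 12*x + 9) dx. Term by term:
    ∫_0^4 4*x^6 dx = 65536/7;  ∫_0^4 -12*x^5 dx = -8192;  ∫_0^4 17*x^4 dx = 17408/5;
    ∫_0^4 -24*x^3 dx = -1536;  ∫_0^4 22*x^2 dx = 1408/3;  ∫_0^4 -12*x dx = -96;
    ∫_0^4 9 dx = 36.
  Sum: 65536/7 − 8192 + 17408/5 − 1536 + 1408/3 − 96 + 36 = 370148/105.
  ∫_0^4 u'(x)^2 dx = ∫_0^4 (36*x^4 - 72*x^3 + 60*x^2 - 24*x + 4) dx. Term by term:
    ∫_0^4 36*x^4 dx = 36864/5;  ∫_0^4 -72*x^3 dx = -4608;  ∫_0^4 60*x^2 dx = 1280;
    ∫_0^4 -24*x dx = -192;  ∫_0^4 4 dx = 16.
  Sum: 36864/5 − 4608 + 1280 − 192 + 16 = 19344/5.
Adding: ||u||_{H^1}^2 = 370148/105 + 19344/5 = 776372/105.


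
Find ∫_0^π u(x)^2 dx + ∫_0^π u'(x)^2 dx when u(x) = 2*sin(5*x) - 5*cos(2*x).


||u||_{H^1(0,π)}^2 = -1000/21 + 229*π/2

u'(x) = 10*sin(2*x) + 10*cos(5*x).
Expand u² and (u')² and integrate term by term on (0, π), using: for integers n ≥ 1, ∫_0^π sin²(nx) dx = ∫_0^π cos²(nx) dx = π/2; for n ≠ n', ∫_0^π sin(nx)sin(n'x) dx = ∫_0^π cos(nx)cos(n'x) dx = 0; and by product-to-sum, ∫_0^π sin(nx)cos(n'x) dx = ½∫_0^π [sin((n+n')x) + sin((n−n')x)] dx, which is 0 when n+n' is even and 2n/(n²−n'²) when n+n' is odd (it need not vanish on (0, π)).
  u² squared terms: (-5)²·∫cos(2x)² dx = 25·π/2 = 25*π/2;  (2)²·∫sin(5x)² dx = 4·π/2 = 2*π.
  u² cross terms: 2·(-5)·(2)·∫cos(2x)·sin(5x) dx = -20·(10/21) = -200/21.
  So ∫_0^π u² dx = 25*π/2 + 2*π − 200/21 = -200/21 + 29*π/2.
  (u')² squared terms: (10)²·∫cos(5x)² dx = 100·π/2 = 50*π;  (10)²·∫sin(2x)² dx = 100·π/2 = 50*π.
  (u')² cross terms: 2·(10)·(10)·∫cos(5x)·sin(2x) dx = 200·(-4/21) = -800/21.
  So ∫_0^π (u')² dx = 50*π + 50*π − 800/21 = -800/21 + 100*π.
||u||_{H^1}^2 = (-200/21 + 29*π/2) + (-800/21 + 100*π) = -1000/21 + 229*π/2.


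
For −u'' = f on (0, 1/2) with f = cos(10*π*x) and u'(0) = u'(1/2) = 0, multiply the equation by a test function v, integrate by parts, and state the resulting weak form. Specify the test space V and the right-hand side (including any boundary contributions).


V = H^1(0, 1/2) (no boundary constraint on v; u is determined up to an additive constant); weak form: ∫_0^1/2 u'v' dx = ∫_0^1/2 (cos(10*π*x)) v dx for all v ∈ V.

Multiply both sides by a test function v and integrate from 0 to 1/2:
  ∫_0^1/2 −u''(x) v(x) dx = ∫_0^1/2 f(x) v(x) dx.
Integrate the LHS by parts once:
  ∫_0^1/2 −u'' v dx = −[u'(x) v(x)]_0^1/2 + ∫_0^1/2 u'(x) v'(x) dx.
Thus ∫_0^1/2 u'(x) v'(x) dx = ∫_0^1/2 f(x) v(x) dx + [u'(x) v(x)]_0^1/2.
Choose V so that boundary terms are either known or forced to vanish.
u has homogeneous Neumann: u'(0) = u'(1/2) = 0. So [u' v]_0^1/2 = 0·v(1/2) − 0·v(0) = 0 for any v; take V = H^1(0, 1/2).
Weak formulation: find u (satisfying any essential BC) such that ∫_0^1/2 u'(x) v'(x) dx = ∫_0^1/2 f v dx for all v ∈ V (homogeneous Neumann, so boundary terms vanish).
Substituting f(x) = cos(10*π*x), the right-hand side is ∫_0^1/2 (cos(10*π*x)) v dx.
Compatibility check (pure Neumann): taking v ≡ 1 ∈ V gives 0 = ∫_0^1/2 f dx + (0) − (0), i.e. ∫_0^1/2 f dx must equal u'(0) − u'(1/2) = 0. Indeed ∫_0^1/2 (cos(10*π*x)) dx = 0, so the data are compatible. The solution is then unique only up to an additive constant (fix it e.g. by requiring ∫_0^1/2 u dx = 0).


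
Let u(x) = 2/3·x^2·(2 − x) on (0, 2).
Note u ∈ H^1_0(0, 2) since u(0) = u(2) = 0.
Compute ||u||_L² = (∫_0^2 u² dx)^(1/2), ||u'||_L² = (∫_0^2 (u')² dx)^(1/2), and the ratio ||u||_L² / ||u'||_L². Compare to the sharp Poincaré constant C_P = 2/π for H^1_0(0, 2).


||u||_L² / ||u'||_L² = sqrt(14)/7 < C_P = 2/π.

u(x) = 2/3·x^2·(2 − x), so u'(x) = 2*x*(4 - 3*x)/3.
u(x) = 2/3·x^2·(2 − x) vanishes at x = 0 and x = 2, so u ∈ H^1_0(0, 2). Differentiate via the product rule and integrate the resulting polynomials term by term.
  ∫_0^2 u² dx = ∫_0^2 (4*x^6/9 - 16*x^5/9 + 16*x^4/9) dx. Term by term:
    ∫_0^2 4*x^6/9 dx = 512/63;  ∫_0^2 -16*x^5/9 dx = -512/27;  ∫_0^2 16*x^4/9 dx = 512/45.
  Sum: 512/63 − 512/27 + 512/45 = 512/945.
  ∫_0^2 (u')² dx = ∫_0^2 (4*x^4 - 32*x^3/3 + 64*x^2/9) dx. Term by term:
    ∫_0^2 4*x^4 dx = 128/5;  ∫_0^2 -32*x^3/3 dx = -128/3;  ∫_0^2 64*x^2/9 dx = 512/27.
  Sum: 128/5 − 128/3 + 512/27 = 256/135.
∫_0^2 u² dx = 512/945, so ||u||_L² = 16*sqrt(210)/315.
∫_0^2 (u')² dx = 256/135, so ||u'||_L² = 16*sqrt(15)/45.
Ratio ||u||_L² / ||u'||_L² = sqrt(14)/7.
Sharp Poincaré constant on H^1_0(0, 2) is C_P = L/π = 2/π, achieved by sin(π/2·x).
A polynomial bump cannot attain the sharp Poincaré constant (only the first sine eigenfunction does), so the ratio is strictly less than C_P, consistent with ||u||_L² ≤ C_P ||u'||_L².


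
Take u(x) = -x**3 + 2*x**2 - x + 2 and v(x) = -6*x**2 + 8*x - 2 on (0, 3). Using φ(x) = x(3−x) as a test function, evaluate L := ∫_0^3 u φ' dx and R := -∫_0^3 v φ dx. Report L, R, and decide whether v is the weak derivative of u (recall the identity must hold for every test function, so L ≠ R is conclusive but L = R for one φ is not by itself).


LHS = 279/20, RHS = 279/10. No, v is not the weak derivative of u.

u(x) = -x**3 + 2*x**2 - x + 2, classical derivative u'(x) = -3*x**2 + 4*x - 1.
φ(x) = x(3−x), so φ'(x) = 3 - 2*x.
Note φ(0) = φ(3) = 0, so the boundary term u·φ vanishes.
LHS = ∫_0^3 u(x) φ'(x) dx = ∫_0^3 (2*x^4 - 7*x^3 + 8*x^2 - 7*x + 6) dx. Term by term:
  ∫_0^3 2*x^4 dx = 486/5;  ∫_0^3 -7*x^3 dx = -567/4;  ∫_0^3 8*x^2 dx = 72;
  ∫_0^3 -7*x dx = -63/2;  ∫_0^3 6 dx = 18.
Sum: 486/5 − 567/4 + 72 − 63/2 + 18 = 279/20.
So LHS = 279/20.
∫_0^3 v(x) φ(x) dx = ∫_0^3 (6*x^4 - 26*x^3 + 26*x^2 - 6*x) dx. Term by term:
  ∫_0^3 6*x^4 dx = 1458/5;  ∫_0^3 -26*x^3 dx = -1053/2;  ∫_0^3 26*x^2 dx = 234;
  ∫_0^3 -6*x dx = -27.
Sum: 1458/5 − 1053/2 + 234 − 27 = -279/10.
So RHS = -∫_0^3 v(x) φ(x) dx = 279/10.
LHS − RHS = -279/20 ≠ 0, so the identity fails.
(For a valid weak derivative the identity must hold for EVERY test function, in particular this one. The failure shows v is NOT the weak derivative of u.)
Correct weak derivative would be u'(x) = -3*x**2 + 4*x - 1.


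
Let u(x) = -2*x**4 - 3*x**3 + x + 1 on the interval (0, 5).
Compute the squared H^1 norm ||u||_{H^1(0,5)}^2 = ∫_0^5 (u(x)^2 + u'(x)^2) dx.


||u||_{H^1}^2 = 168435080/63

The H^1 norm (squared) on an interval (0, L) is
  ||u||_{H^1}^2 = ∫_0^L u(x)^2 dx + ∫_0^L u'(x)^2 dx.
Compute u'(x) = -8*x**3 - 9*x**2 + 1.
Then u(x)^2 = 4*x**8 + 12*x**7 + 9*x**6 - 4*x**5 - 10*x**4 - 6*x**3 + x**2 + 2*x + 1 and u'(x)^2 = 64*x**6 + 144*x**5 + 81*x**4 - 16*x**3 - 18*x**2 + 1.
Integrate each monomial from 0 to 5 using ∫_0^5 c·x^n dx = c·5^(n+1)/(n+1):
  ∫_0^5 u(x)^2 dx = ∫_0^5 (4*x^8 + 12*x^7 + 9*x^6 - 4*x^5 - 10*x^4 - 6*x^3 + x^2 + 2*x + 1) dx. Term by term:
    ∫_0^5 4*x^8 dx = 7812500/9;  ∫_0^5 12*x^7 dx = 1171875/2;  ∫_0^5 9*x^6 dx = 703125/7;
    ∫_0^5 -4*x^5 dx = -31250/3;  ∫_0^5 -10*x^4 dx = -6250;  ∫_0^5 -6*x^3 dx = -1875/2;
    ∫_0^5 x^2 dx = 125/3;  ∫_0^5 2*x dx = 25;  ∫_0^5 1 dx = 5.
  Sum: 7812500/9 + 1171875/2 + 703125/7 − 31250/3 − 6250 − 1875/2 + 125/3 + 25 + 5 = 96825140/63.
  ∫_0^5 u'(x)^2 dx = ∫_0^5 (64*x^6 + 144*x^5 + 81*x^4 - 16*x^3 - 18*x^2 + 1) dx. Term by term:
    ∫_0^5 64*x^6 dx = 5000000/7;  ∫_0^5 144*x^5 dx = 375000;  ∫_0^5 81*x^4 dx = 50625;
    ∫_0^5 -16*x^3 dx = -2500;  ∫_0^5 -18*x^2 dx = -750;  ∫_0^5 1 dx = 5.
  Sum: 5000000/7 + 375000 + 50625 − 2500 − 750 + 5 = 7956660/7.
Adding: ||u||_{H^1}^2 = 96825140/63 + 7956660/7 = 168435080/63.


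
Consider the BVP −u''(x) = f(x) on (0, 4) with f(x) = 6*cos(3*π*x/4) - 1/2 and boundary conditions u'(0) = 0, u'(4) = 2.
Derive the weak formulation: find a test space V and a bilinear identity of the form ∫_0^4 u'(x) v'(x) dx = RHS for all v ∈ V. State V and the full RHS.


V = H^1(0, 4) (v unrestricted at boundary; u is determined up to an additive constant); weak form: ∫_0^4 u'v' dx = ∫_0^4 (6*cos(3*π*x/4) - 1/2) v dx + 2·v(4) for all v ∈ V.

Multiply both sides by a test function v and integrate from 0 to 4:
  ∫_0^4 −u''(x) v(x) dx = ∫_0^4 f(x) v(x) dx.
Integrate the LHS by parts once:
  ∫_0^4 −u'' v dx = −[u'(x) v(x)]_0^4 + ∫_0^4 u'(x) v'(x) dx.
Thus ∫_0^4 u'(x) v'(x) dx = ∫_0^4 f(x) v(x) dx + [u'(x) v(x)]_0^4.
Choose V so that boundary terms are either known or forced to vanish.
u has inhomogeneous Neumann u'(0) = 0, u'(4) = 2. [u' v]_0^4 = (2)·v(4) − (0)·v(0) = 2·v(4). Take V = H^1(0, 4); boundary term becomes part of RHS.
Weak formulation: find u (satisfying any essential BC) such that ∫_0^4 u'(x) v'(x) dx = ∫_0^4 f v dx + 2·v(4) for all v ∈ V (Neumann data are natural BCs: they enter the RHS as boundary terms).
Substituting f(x) = 6*cos(3*π*x/4) - 1/2, the right-hand side is ∫_0^4 (6*cos(3*π*x/4) - 1/2) v dx + 2·v(4).
Compatibility check (pure Neumann): taking v ≡ 1 ∈ V gives 0 = ∫_0^4 f dx + (2) − (0), i.e. ∫_0^4 f dx must equal u'(0) − u'(4) = -2. Indeed ∫_0^4 (6*cos(3*π*x/4) - 1/2) dx = -2, so the data are compatible. The solution is then unique only up to an additive constant (fix it e.g. by requiring ∫_0^4 u dx = 0).


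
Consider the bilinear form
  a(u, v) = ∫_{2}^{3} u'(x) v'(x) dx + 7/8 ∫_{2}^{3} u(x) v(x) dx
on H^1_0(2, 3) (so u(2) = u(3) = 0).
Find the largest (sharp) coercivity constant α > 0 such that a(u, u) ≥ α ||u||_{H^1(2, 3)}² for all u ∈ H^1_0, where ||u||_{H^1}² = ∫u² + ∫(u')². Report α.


α = (7/8 + π^2)/(1 + π^2)

Coercivity of a(·,·) on H^1_0(2, 3) means a(u, u) ≥ α ||u||_{H^1}² for every u ∈ H^1_0.
The interval has length L = 1, and Poincaré/coercivity depend only on L. Here a(u, u) = ∫(u')² + (7/8)·∫u².
Here 0 < c = 7/8 < 1. The condition a(u,u) ≥ α||u||_{H^1}² reads (1−α)∫(u')² ≥ (α−c)∫u². Any admissible α is ≤ 1 (rapidly oscillating u have ∫u²/∫(u')² → 0), and α = 1 would force 0 ≥ (1−c)∫u², impossible since c < 1; so 1−α > 0. By the sharp Poincaré inequality on H^1_0 of an interval of length L, ∫(u')² ≥ (π/L)²∫u² with equality for the first sine mode sin(π(x−x₀)/L) (x₀ the left endpoint), so the inequality holds for all u iff (1−α)(π/L)² ≥ α − c, i.e. α ≤ ((π/L)² + c)/((π/L)² + 1) = (1 + c(L/π)²)/(1 + (L/π)²). With (π/L)² = π^2 and c = 7/8, the largest admissible constant is α = ((π/L)² + c)/((π/L)² + 1).
Simplifying, α = (7/8 + π^2)/(1 + π^2).


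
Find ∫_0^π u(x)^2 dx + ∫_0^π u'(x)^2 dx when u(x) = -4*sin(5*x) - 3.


||u||_{H^1(0,π)}^2 = 48/5 + 217*π

u'(x) = -20*cos(5*x).
Expand u² and (u')² and integrate term by term on (0, π), using: for integers n ≥ 1, ∫_0^π sin²(nx) dx = ∫_0^π cos²(nx) dx = π/2; for n ≠ n', ∫_0^π sin(nx)sin(n'x) dx = ∫_0^π cos(nx)cos(n'x) dx = 0; and by product-to-sum, ∫_0^π sin(nx)cos(n'x) dx = ½∫_0^π [sin((n+n')x) + sin((n−n')x)] dx, which is 0 when n+n' is even and 2n/(n²−n'²) when n+n' is odd (it need not vanish on (0, π)). For the constant mode: ∫_0^π 1 dx = π, ∫_0^π cos(nx) dx = 0, ∫_0^π sin(nx) dx = (1−(−1)^n)/n.
  u² squared terms: (-3)²·∫1 dx = 9·π = 9*π;  (-4)²·∫sin(5x)² dx = 16·π/2 = 8*π.
  u² cross terms: 2·(-3)·(-4)·∫1·sin(5x) dx = 24·(2/5) = 48/5.
  So ∫_0^π u² dx = 9*π + 8*π + 48/5 = 48/5 + 17*π.
  (u')² squared terms: (-20)²·∫cos(5x)² dx = 400·π/2 = 200*π.
  So ∫_0^π (u')² dx = 200*π.
||u||_{H^1}^2 = (48/5 + 17*π) + (200*π) = 48/5 + 217*π.


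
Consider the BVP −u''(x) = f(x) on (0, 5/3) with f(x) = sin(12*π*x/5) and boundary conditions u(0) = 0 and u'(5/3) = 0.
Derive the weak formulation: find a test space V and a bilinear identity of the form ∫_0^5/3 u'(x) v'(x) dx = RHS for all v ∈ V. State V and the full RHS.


V = {v ∈ H^1(0, 5/3) : v(0) = 0} (test functions vanish at x = 0 where u is specified); weak form: ∫_0^5/3 u'v' dx = ∫_0^5/3 (sin(12*π*x/5)) v dx for all v ∈ V.

Multiply both sides by a test function v and integrate from 0 to 5/3:
  ∫_0^5/3 −u''(x) v(x) dx = ∫_0^5/3 f(x) v(x) dx.
Integrate the LHS by parts once:
  ∫_0^5/3 −u'' v dx = −[u'(x) v(x)]_0^5/3 + ∫_0^5/3 u'(x) v'(x) dx.
Thus ∫_0^5/3 u'(x) v'(x) dx = ∫_0^5/3 f(x) v(x) dx + [u'(x) v(x)]_0^5/3.
Choose V so that boundary terms are either known or forced to vanish.
Mixed BC: u(0) = 0 (Dirichlet) and u'(5/3) = 0 (Neumann). Define V = {v ∈ H^1(0, 5/3) : v(0) = 0}. Then [u' v]_0^5/3 = u'(5/3)·v(5/3) − u'(0)·0 = 0.
Weak formulation: find u (satisfying any essential BC) such that ∫_0^5/3 u'(x) v'(x) dx = ∫_0^5/3 f v dx for all v ∈ V (Dirichlet at 0 absorbed into V; the Neumann datum at x = 5/3 is zero, so no boundary term remains).
Substituting f(x) = sin(12*π*x/5), the right-hand side is ∫_0^5/3 (sin(12*π*x/5)) v dx.


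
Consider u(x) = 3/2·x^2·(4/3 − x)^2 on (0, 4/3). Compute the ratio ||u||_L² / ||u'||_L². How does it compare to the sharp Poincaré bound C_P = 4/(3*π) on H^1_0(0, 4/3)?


||u||_L² / ||u'||_L² = 2*sqrt(3)/9 < C_P = 4/(3*π).

u(x) = 3/2·x^2·(4/3 − x)^2, so u'(x) = 2*x*(3*x - 4)*(3*x - 2)/3.
u(x) = 3/2·x^2·(4/3 − x)^2 vanishes at x = 0 and x = 4/3, so u ∈ H^1_0(0, 4/3). Differentiate via the product rule and integrate the resulting polynomials term by term.
  ∫_0^4/3 u² dx = ∫_0^4/3 (9*x^8/4 - 12*x^7 + 24*x^6 - 64*x^5/3 + 64*x^4/9) dx. Term by term:
    ∫_0^4/3 9*x^8/4 dx = 65536/19683;  ∫_0^4/3 -12*x^7 dx = -32768/2187;  ∫_0^4/3 24*x^6 dx = 131072/5103;
    ∫_0^4/3 -64*x^5/3 dx = -131072/6561;  ∫_0^4/3 64*x^4/9 dx = 65536/10935.
  Sum: 65536/19683 − 32768/2187 + 131072/5103 − 131072/6561 + 65536/10935 = 32768/688905.
  ∫_0^4/3 (u')² dx = ∫_0^4/3 (36*x^6 - 144*x^5 + 208*x^4 - 128*x^3 + 256*x^2/9) dx. Term by term:
    ∫_0^4/3 36*x^6 dx = 65536/1701;  ∫_0^4/3 -144*x^5 dx = -32768/243;  ∫_0^4/3 208*x^4 dx = 212992/1215;
    ∫_0^4/3 -128*x^3 dx = -8192/81;  ∫_0^4/3 256*x^2/9 dx = 16384/729.
  Sum: 65536/1701 − 32768/243 + 212992/1215 − 8192/81 + 16384/729 = 8192/25515.
∫_0^4/3 u² dx = 32768/688905, so ||u||_L² = 128*sqrt(210)/8505.
∫_0^4/3 (u')² dx = 8192/25515, so ||u'||_L² = 64*sqrt(70)/945.
Ratio ||u||_L² / ||u'||_L² = 2*sqrt(3)/9.
Sharp Poincaré constant on H^1_0(0, 4/3) is C_P = L/π = 4/(3*π), achieved by sin(3*π/4·x).
A polynomial bump cannot attain the sharp Poincaré constant (only the first sine eigenfunction does), so the ratio is strictly less than C_P, consistent with ||u||_L² ≤ C_P ||u'||_L².
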